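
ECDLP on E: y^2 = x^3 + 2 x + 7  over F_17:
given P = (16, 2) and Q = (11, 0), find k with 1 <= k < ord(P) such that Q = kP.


Enumerate multiples of P until we hit Q = (11, 0):
  1P = (16, 2)
  2P = (11, 0)
Match found at i = 2.

k = 2


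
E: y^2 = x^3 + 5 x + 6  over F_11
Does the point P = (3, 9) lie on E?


Check whether y^2 = x^3 + 5 x + 6 (mod 11) for (x, y) = (3, 9).
LHS: y^2 = 9^2 mod 11 = 4
RHS: x^3 + 5 x + 6 = 3^3 + 5*3 + 6 mod 11 = 4
LHS = RHS

Yes, on the curve


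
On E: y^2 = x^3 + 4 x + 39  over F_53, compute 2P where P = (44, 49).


Doubling: s = (3 x1^2 + a) / (2 y1)
s = (3*44^2 + 4) / (2*49) mod 53 = 42
x3 = s^2 - 2 x1 mod 53 = 42^2 - 2*44 = 33
y3 = s (x1 - x3) - y1 mod 53 = 42 * (44 - 33) - 49 = 42

2P = (33, 42)


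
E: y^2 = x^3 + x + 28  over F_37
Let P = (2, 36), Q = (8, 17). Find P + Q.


P != Q, so use the chord formula.
s = (y2 - y1) / (x2 - x1) = (18) / (6) mod 37 = 3
x3 = s^2 - x1 - x2 mod 37 = 3^2 - 2 - 8 = 36
y3 = s (x1 - x3) - y1 mod 37 = 3 * (2 - 36) - 36 = 10

P + Q = (36, 10)


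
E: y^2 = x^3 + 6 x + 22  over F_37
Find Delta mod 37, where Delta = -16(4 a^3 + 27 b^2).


4 a^3 + 27 b^2 = 4*6^3 + 27*22^2 = 864 + 13068 = 13932
Delta = -16 * (13932) = -222912
Delta mod 37 = 13

Delta = 13 (mod 37)


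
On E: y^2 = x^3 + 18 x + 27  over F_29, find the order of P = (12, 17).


Compute successive multiples of P until we hit O:
  1P = (12, 17)
  2P = (14, 6)
  3P = (26, 2)
  4P = (21, 3)
  5P = (2, 19)
  6P = (22, 14)
  7P = (18, 8)
  8P = (23, 14)
  ... (continuing to 27P)
  27P = O

ord(P) = 27


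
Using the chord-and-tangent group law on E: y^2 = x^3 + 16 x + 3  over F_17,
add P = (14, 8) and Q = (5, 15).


P != Q, so use the chord formula.
s = (y2 - y1) / (x2 - x1) = (7) / (8) mod 17 = 3
x3 = s^2 - x1 - x2 mod 17 = 3^2 - 14 - 5 = 7
y3 = s (x1 - x3) - y1 mod 17 = 3 * (14 - 7) - 8 = 13

P + Q = (7, 13)


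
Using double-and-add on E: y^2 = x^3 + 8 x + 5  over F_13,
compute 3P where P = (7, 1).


k = 3 = 11_2 (binary, LSB first: 11)
Double-and-add from P = (7, 1):
  bit 0 = 1: acc = O + (7, 1) = (7, 1)
  bit 1 = 1: acc = (7, 1) + (9, 0) = (7, 12)

3P = (7, 12)


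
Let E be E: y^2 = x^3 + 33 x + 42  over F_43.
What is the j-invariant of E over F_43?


Delta = -16(4 a^3 + 27 b^2) mod 43 = 14
-1728 * (4 a)^3 = -1728 * (4*33)^3 mod 43 = 42
j = 42 * 14^(-1) mod 43 = 3

j = 3 (mod 43)


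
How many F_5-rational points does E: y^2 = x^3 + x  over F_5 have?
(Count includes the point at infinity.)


For each x in F_5, count y with y^2 = x^3 + 1 x + 0 mod 5:
  x = 0: RHS = 0, y in [0]  -> 1 point(s)
  x = 2: RHS = 0, y in [0]  -> 1 point(s)
  x = 3: RHS = 0, y in [0]  -> 1 point(s)
Affine points: 3. Add the point at infinity: total = 4.

#E(F_5) = 4


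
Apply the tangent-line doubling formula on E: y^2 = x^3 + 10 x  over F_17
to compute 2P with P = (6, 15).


Doubling: s = (3 x1^2 + a) / (2 y1)
s = (3*6^2 + 10) / (2*15) mod 17 = 13
x3 = s^2 - 2 x1 mod 17 = 13^2 - 2*6 = 4
y3 = s (x1 - x3) - y1 mod 17 = 13 * (6 - 4) - 15 = 11

2P = (4, 11)


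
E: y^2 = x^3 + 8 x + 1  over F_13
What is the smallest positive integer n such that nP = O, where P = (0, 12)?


Compute successive multiples of P until we hit O:
  1P = (0, 12)
  2P = (3, 0)
  3P = (0, 1)
  4P = O

ord(P) = 4


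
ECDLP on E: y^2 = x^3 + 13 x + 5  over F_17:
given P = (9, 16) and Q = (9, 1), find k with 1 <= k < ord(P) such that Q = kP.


Enumerate multiples of P until we hit Q = (9, 1):
  1P = (9, 16)
  2P = (12, 11)
  3P = (12, 6)
  4P = (9, 1)
Match found at i = 4.

k = 4


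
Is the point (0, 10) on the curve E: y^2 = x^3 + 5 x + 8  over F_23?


Check whether y^2 = x^3 + 5 x + 8 (mod 23) for (x, y) = (0, 10).
LHS: y^2 = 10^2 mod 23 = 8
RHS: x^3 + 5 x + 8 = 0^3 + 5*0 + 8 mod 23 = 8
LHS = RHS

Yes, on the curve


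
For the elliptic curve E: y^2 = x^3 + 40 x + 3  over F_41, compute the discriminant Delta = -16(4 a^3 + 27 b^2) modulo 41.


4 a^3 + 27 b^2 = 4*40^3 + 27*3^2 = 256000 + 243 = 256243
Delta = -16 * (256243) = -4099888
Delta mod 41 = 30

Delta = 30 (mod 41)


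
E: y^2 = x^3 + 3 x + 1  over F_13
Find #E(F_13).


For each x in F_13, count y with y^2 = x^3 + 3 x + 1 mod 13:
  x = 0: RHS = 1, y in [1, 12]  -> 2 point(s)
  x = 4: RHS = 12, y in [5, 8]  -> 2 point(s)
  x = 6: RHS = 1, y in [1, 12]  -> 2 point(s)
  x = 7: RHS = 1, y in [1, 12]  -> 2 point(s)
  x = 8: RHS = 4, y in [2, 11]  -> 2 point(s)
  x = 9: RHS = 3, y in [4, 9]  -> 2 point(s)
  x = 10: RHS = 4, y in [2, 11]  -> 2 point(s)
  x = 11: RHS = 0, y in [0]  -> 1 point(s)
  x = 12: RHS = 10, y in [6, 7]  -> 2 point(s)
Affine points: 17. Add the point at infinity: total = 18.

#E(F_13) = 18


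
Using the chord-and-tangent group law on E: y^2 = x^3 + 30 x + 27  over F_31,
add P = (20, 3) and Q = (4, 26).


P != Q, so use the chord formula.
s = (y2 - y1) / (x2 - x1) = (23) / (15) mod 31 = 16
x3 = s^2 - x1 - x2 mod 31 = 16^2 - 20 - 4 = 15
y3 = s (x1 - x3) - y1 mod 31 = 16 * (20 - 15) - 3 = 15

P + Q = (15, 15)


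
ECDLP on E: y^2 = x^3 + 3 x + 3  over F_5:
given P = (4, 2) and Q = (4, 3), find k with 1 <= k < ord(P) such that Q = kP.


Enumerate multiples of P until we hit Q = (4, 3):
  1P = (4, 2)
  2P = (3, 2)
  3P = (3, 3)
  4P = (4, 3)
Match found at i = 4.

k = 4


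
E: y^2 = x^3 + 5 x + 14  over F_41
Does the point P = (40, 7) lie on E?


Check whether y^2 = x^3 + 5 x + 14 (mod 41) for (x, y) = (40, 7).
LHS: y^2 = 7^2 mod 41 = 8
RHS: x^3 + 5 x + 14 = 40^3 + 5*40 + 14 mod 41 = 8
LHS = RHS

Yes, on the curve


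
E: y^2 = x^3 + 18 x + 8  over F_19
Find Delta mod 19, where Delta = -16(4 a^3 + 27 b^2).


4 a^3 + 27 b^2 = 4*18^3 + 27*8^2 = 23328 + 1728 = 25056
Delta = -16 * (25056) = -400896
Delta mod 19 = 4

Delta = 4 (mod 19)


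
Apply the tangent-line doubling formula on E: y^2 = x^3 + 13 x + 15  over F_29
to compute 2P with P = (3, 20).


Doubling: s = (3 x1^2 + a) / (2 y1)
s = (3*3^2 + 13) / (2*20) mod 29 = 1
x3 = s^2 - 2 x1 mod 29 = 1^2 - 2*3 = 24
y3 = s (x1 - x3) - y1 mod 29 = 1 * (3 - 24) - 20 = 17

2P = (24, 17)


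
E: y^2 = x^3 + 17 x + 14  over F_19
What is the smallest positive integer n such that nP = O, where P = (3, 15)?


Compute successive multiples of P until we hit O:
  1P = (3, 15)
  2P = (10, 14)
  3P = (13, 0)
  4P = (10, 5)
  5P = (3, 4)
  6P = O

ord(P) = 6


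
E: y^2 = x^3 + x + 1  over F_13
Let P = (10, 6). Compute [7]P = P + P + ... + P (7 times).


k = 7 = 111_2 (binary, LSB first: 111)
Double-and-add from P = (10, 6):
  bit 0 = 1: acc = O + (10, 6) = (10, 6)
  bit 1 = 1: acc = (10, 6) + (10, 7) = O
  bit 2 = 1: acc = O + (10, 6) = (10, 6)

7P = (10, 6)


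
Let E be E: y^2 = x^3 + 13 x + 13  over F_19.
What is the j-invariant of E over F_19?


Delta = -16(4 a^3 + 27 b^2) mod 19 = 1
-1728 * (4 a)^3 = -1728 * (4*13)^3 mod 19 = 8
j = 8 * 1^(-1) mod 19 = 8

j = 8 (mod 19)


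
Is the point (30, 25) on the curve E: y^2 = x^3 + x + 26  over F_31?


Check whether y^2 = x^3 + 1 x + 26 (mod 31) for (x, y) = (30, 25).
LHS: y^2 = 25^2 mod 31 = 5
RHS: x^3 + 1 x + 26 = 30^3 + 1*30 + 26 mod 31 = 24
LHS != RHS

No, not on the curve


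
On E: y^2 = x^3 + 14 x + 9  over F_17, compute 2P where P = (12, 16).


Doubling: s = (3 x1^2 + a) / (2 y1)
s = (3*12^2 + 14) / (2*16) mod 17 = 15
x3 = s^2 - 2 x1 mod 17 = 15^2 - 2*12 = 14
y3 = s (x1 - x3) - y1 mod 17 = 15 * (12 - 14) - 16 = 5

2P = (14, 5)


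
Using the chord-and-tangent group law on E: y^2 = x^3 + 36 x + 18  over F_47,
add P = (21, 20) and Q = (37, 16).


P != Q, so use the chord formula.
s = (y2 - y1) / (x2 - x1) = (43) / (16) mod 47 = 35
x3 = s^2 - x1 - x2 mod 47 = 35^2 - 21 - 37 = 39
y3 = s (x1 - x3) - y1 mod 47 = 35 * (21 - 39) - 20 = 8

P + Q = (39, 8)


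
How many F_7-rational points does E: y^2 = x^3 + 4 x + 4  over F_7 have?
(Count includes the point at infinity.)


For each x in F_7, count y with y^2 = x^3 + 4 x + 4 mod 7:
  x = 0: RHS = 4, y in [2, 5]  -> 2 point(s)
  x = 1: RHS = 2, y in [3, 4]  -> 2 point(s)
  x = 3: RHS = 1, y in [1, 6]  -> 2 point(s)
  x = 4: RHS = 0, y in [0]  -> 1 point(s)
  x = 5: RHS = 2, y in [3, 4]  -> 2 point(s)
Affine points: 9. Add the point at infinity: total = 10.

#E(F_7) = 10


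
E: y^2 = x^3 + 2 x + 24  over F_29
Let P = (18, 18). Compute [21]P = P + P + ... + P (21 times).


k = 21 = 10101_2 (binary, LSB first: 10101)
Double-and-add from P = (18, 18):
  bit 0 = 1: acc = O + (18, 18) = (18, 18)
  bit 1 = 0: acc unchanged = (18, 18)
  bit 2 = 1: acc = (18, 18) + (16, 18) = (24, 11)
  bit 3 = 0: acc unchanged = (24, 11)
  bit 4 = 1: acc = (24, 11) + (26, 22) = (2, 23)

21P = (2, 23)


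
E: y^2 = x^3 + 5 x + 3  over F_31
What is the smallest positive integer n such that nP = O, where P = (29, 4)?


Compute successive multiples of P until we hit O:
  1P = (29, 4)
  2P = (9, 23)
  3P = (7, 3)
  4P = (13, 8)
  5P = (22, 2)
  6P = (25, 6)
  7P = (16, 5)
  8P = (6, 30)
  ... (continuing to 41P)
  41P = O

ord(P) = 41


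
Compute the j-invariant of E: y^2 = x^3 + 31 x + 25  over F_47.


Delta = -16(4 a^3 + 27 b^2) mod 47 = 40
-1728 * (4 a)^3 = -1728 * (4*31)^3 mod 47 = 7
j = 7 * 40^(-1) mod 47 = 46

j = 46 (mod 47)


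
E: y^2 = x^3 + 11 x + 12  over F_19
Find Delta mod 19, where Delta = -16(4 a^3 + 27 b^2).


4 a^3 + 27 b^2 = 4*11^3 + 27*12^2 = 5324 + 3888 = 9212
Delta = -16 * (9212) = -147392
Delta mod 19 = 10

Delta = 10 (mod 19)


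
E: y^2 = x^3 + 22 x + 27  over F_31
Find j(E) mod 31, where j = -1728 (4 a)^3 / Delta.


Delta = -16(4 a^3 + 27 b^2) mod 31 = 2
-1728 * (4 a)^3 = -1728 * (4*22)^3 mod 31 = 23
j = 23 * 2^(-1) mod 31 = 27

j = 27 (mod 31)


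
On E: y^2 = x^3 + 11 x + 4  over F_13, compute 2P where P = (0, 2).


Doubling: s = (3 x1^2 + a) / (2 y1)
s = (3*0^2 + 11) / (2*2) mod 13 = 6
x3 = s^2 - 2 x1 mod 13 = 6^2 - 2*0 = 10
y3 = s (x1 - x3) - y1 mod 13 = 6 * (0 - 10) - 2 = 3

2P = (10, 3)


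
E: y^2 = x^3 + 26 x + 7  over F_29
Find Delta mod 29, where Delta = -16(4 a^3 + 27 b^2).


4 a^3 + 27 b^2 = 4*26^3 + 27*7^2 = 70304 + 1323 = 71627
Delta = -16 * (71627) = -1146032
Delta mod 29 = 19

Delta = 19 (mod 29)


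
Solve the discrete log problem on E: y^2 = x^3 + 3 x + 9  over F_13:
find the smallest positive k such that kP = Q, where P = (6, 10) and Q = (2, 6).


Enumerate multiples of P until we hit Q = (2, 6):
  1P = (6, 10)
  2P = (2, 7)
  3P = (8, 8)
  4P = (0, 10)
  5P = (7, 3)
  6P = (10, 5)
  7P = (1, 0)
  8P = (10, 8)
  9P = (7, 10)
  10P = (0, 3)
  11P = (8, 5)
  12P = (2, 6)
Match found at i = 12.

k = 12


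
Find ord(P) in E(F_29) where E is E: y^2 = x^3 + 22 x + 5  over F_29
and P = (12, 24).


Compute successive multiples of P until we hit O:
  1P = (12, 24)
  2P = (6, 11)
  3P = (2, 17)
  4P = (21, 19)
  5P = (16, 4)
  6P = (26, 17)
  7P = (13, 20)
  8P = (20, 8)
  ... (continuing to 31P)
  31P = O

ord(P) = 31


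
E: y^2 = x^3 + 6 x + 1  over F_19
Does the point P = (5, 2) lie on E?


Check whether y^2 = x^3 + 6 x + 1 (mod 19) for (x, y) = (5, 2).
LHS: y^2 = 2^2 mod 19 = 4
RHS: x^3 + 6 x + 1 = 5^3 + 6*5 + 1 mod 19 = 4
LHS = RHS

Yes, on the curve


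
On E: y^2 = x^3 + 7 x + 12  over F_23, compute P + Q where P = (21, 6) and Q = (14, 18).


P != Q, so use the chord formula.
s = (y2 - y1) / (x2 - x1) = (12) / (16) mod 23 = 18
x3 = s^2 - x1 - x2 mod 23 = 18^2 - 21 - 14 = 13
y3 = s (x1 - x3) - y1 mod 23 = 18 * (21 - 13) - 6 = 0

P + Q = (13, 0)


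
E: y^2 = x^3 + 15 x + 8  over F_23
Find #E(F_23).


For each x in F_23, count y with y^2 = x^3 + 15 x + 8 mod 23:
  x = 0: RHS = 8, y in [10, 13]  -> 2 point(s)
  x = 1: RHS = 1, y in [1, 22]  -> 2 point(s)
  x = 2: RHS = 0, y in [0]  -> 1 point(s)
  x = 5: RHS = 1, y in [1, 22]  -> 2 point(s)
  x = 10: RHS = 8, y in [10, 13]  -> 2 point(s)
  x = 11: RHS = 9, y in [3, 20]  -> 2 point(s)
  x = 13: RHS = 8, y in [10, 13]  -> 2 point(s)
  x = 14: RHS = 18, y in [8, 15]  -> 2 point(s)
  x = 17: RHS = 1, y in [1, 22]  -> 2 point(s)
  x = 21: RHS = 16, y in [4, 19]  -> 2 point(s)
Affine points: 19. Add the point at infinity: total = 20.

#E(F_23) = 20


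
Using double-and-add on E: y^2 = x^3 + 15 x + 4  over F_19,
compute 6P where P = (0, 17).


k = 6 = 110_2 (binary, LSB first: 011)
Double-and-add from P = (0, 17):
  bit 0 = 0: acc unchanged = O
  bit 1 = 1: acc = O + (1, 1) = (1, 1)
  bit 2 = 1: acc = (1, 1) + (3, 0) = (1, 18)

6P = (1, 18)


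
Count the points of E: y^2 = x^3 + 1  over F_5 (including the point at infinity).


For each x in F_5, count y with y^2 = x^3 + 0 x + 1 mod 5:
  x = 0: RHS = 1, y in [1, 4]  -> 2 point(s)
  x = 2: RHS = 4, y in [2, 3]  -> 2 point(s)
  x = 4: RHS = 0, y in [0]  -> 1 point(s)
Affine points: 5. Add the point at infinity: total = 6.

#E(F_5) = 6


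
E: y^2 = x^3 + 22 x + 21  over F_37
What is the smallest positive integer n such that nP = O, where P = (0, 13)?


Compute successive multiples of P until we hit O:
  1P = (0, 13)
  2P = (4, 32)
  3P = (7, 0)
  4P = (4, 5)
  5P = (0, 24)
  6P = O

ord(P) = 6


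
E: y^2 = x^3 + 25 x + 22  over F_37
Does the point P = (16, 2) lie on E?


Check whether y^2 = x^3 + 25 x + 22 (mod 37) for (x, y) = (16, 2).
LHS: y^2 = 2^2 mod 37 = 4
RHS: x^3 + 25 x + 22 = 16^3 + 25*16 + 22 mod 37 = 4
LHS = RHS

Yes, on the curve


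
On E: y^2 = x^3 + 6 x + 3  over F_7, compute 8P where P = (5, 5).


k = 8 = 1000_2 (binary, LSB first: 0001)
Double-and-add from P = (5, 5):
  bit 0 = 0: acc unchanged = O
  bit 1 = 0: acc unchanged = O
  bit 2 = 0: acc unchanged = O
  bit 3 = 1: acc = O + (5, 2) = (5, 2)

8P = (5, 2)


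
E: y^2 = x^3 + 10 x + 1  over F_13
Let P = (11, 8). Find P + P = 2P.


Doubling: s = (3 x1^2 + a) / (2 y1)
s = (3*11^2 + 10) / (2*8) mod 13 = 3
x3 = s^2 - 2 x1 mod 13 = 3^2 - 2*11 = 0
y3 = s (x1 - x3) - y1 mod 13 = 3 * (11 - 0) - 8 = 12

2P = (0, 12)


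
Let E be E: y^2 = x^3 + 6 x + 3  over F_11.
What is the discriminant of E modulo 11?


4 a^3 + 27 b^2 = 4*6^3 + 27*3^2 = 864 + 243 = 1107
Delta = -16 * (1107) = -17712
Delta mod 11 = 9

Delta = 9 (mod 11)


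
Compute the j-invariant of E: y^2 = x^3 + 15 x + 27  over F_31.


Delta = -16(4 a^3 + 27 b^2) mod 31 = 9
-1728 * (4 a)^3 = -1728 * (4*15)^3 mod 31 = 29
j = 29 * 9^(-1) mod 31 = 17

j = 17 (mod 31)


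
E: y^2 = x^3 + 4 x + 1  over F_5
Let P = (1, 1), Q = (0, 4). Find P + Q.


P != Q, so use the chord formula.
s = (y2 - y1) / (x2 - x1) = (3) / (4) mod 5 = 2
x3 = s^2 - x1 - x2 mod 5 = 2^2 - 1 - 0 = 3
y3 = s (x1 - x3) - y1 mod 5 = 2 * (1 - 3) - 1 = 0

P + Q = (3, 0)


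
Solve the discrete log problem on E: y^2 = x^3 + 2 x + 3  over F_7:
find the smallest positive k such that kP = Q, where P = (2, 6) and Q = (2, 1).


Enumerate multiples of P until we hit Q = (2, 1):
  1P = (2, 6)
  2P = (3, 1)
  3P = (6, 0)
  4P = (3, 6)
  5P = (2, 1)
Match found at i = 5.

k = 5


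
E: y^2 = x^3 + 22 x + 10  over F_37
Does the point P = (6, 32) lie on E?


Check whether y^2 = x^3 + 22 x + 10 (mod 37) for (x, y) = (6, 32).
LHS: y^2 = 32^2 mod 37 = 25
RHS: x^3 + 22 x + 10 = 6^3 + 22*6 + 10 mod 37 = 25
LHS = RHS

Yes, on the curve


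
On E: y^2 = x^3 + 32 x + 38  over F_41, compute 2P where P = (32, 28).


Doubling: s = (3 x1^2 + a) / (2 y1)
s = (3*32^2 + 32) / (2*28) mod 41 = 32
x3 = s^2 - 2 x1 mod 41 = 32^2 - 2*32 = 17
y3 = s (x1 - x3) - y1 mod 41 = 32 * (32 - 17) - 28 = 1

2P = (17, 1)


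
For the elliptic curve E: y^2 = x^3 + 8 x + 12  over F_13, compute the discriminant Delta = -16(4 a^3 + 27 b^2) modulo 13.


4 a^3 + 27 b^2 = 4*8^3 + 27*12^2 = 2048 + 3888 = 5936
Delta = -16 * (5936) = -94976
Delta mod 13 = 2

Delta = 2 (mod 13)


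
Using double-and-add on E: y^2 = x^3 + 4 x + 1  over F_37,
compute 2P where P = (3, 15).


k = 2 = 10_2 (binary, LSB first: 01)
Double-and-add from P = (3, 15):
  bit 0 = 0: acc unchanged = O
  bit 1 = 1: acc = O + (34, 6) = (34, 6)

2P = (34, 6)


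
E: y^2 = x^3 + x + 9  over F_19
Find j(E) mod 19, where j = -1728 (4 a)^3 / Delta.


Delta = -16(4 a^3 + 27 b^2) mod 19 = 18
-1728 * (4 a)^3 = -1728 * (4*1)^3 mod 19 = 7
j = 7 * 18^(-1) mod 19 = 12

j = 12 (mod 19)


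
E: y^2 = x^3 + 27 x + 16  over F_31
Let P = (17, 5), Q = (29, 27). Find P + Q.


P != Q, so use the chord formula.
s = (y2 - y1) / (x2 - x1) = (22) / (12) mod 31 = 7
x3 = s^2 - x1 - x2 mod 31 = 7^2 - 17 - 29 = 3
y3 = s (x1 - x3) - y1 mod 31 = 7 * (17 - 3) - 5 = 0

P + Q = (3, 0)


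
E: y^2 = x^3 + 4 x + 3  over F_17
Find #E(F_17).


For each x in F_17, count y with y^2 = x^3 + 4 x + 3 mod 17:
  x = 1: RHS = 8, y in [5, 12]  -> 2 point(s)
  x = 2: RHS = 2, y in [6, 11]  -> 2 point(s)
  x = 3: RHS = 8, y in [5, 12]  -> 2 point(s)
  x = 4: RHS = 15, y in [7, 10]  -> 2 point(s)
  x = 7: RHS = 0, y in [0]  -> 1 point(s)
  x = 11: RHS = 1, y in [1, 16]  -> 2 point(s)
  x = 13: RHS = 8, y in [5, 12]  -> 2 point(s)
  x = 14: RHS = 15, y in [7, 10]  -> 2 point(s)
  x = 15: RHS = 4, y in [2, 15]  -> 2 point(s)
  x = 16: RHS = 15, y in [7, 10]  -> 2 point(s)
Affine points: 19. Add the point at infinity: total = 20.

#E(F_17) = 20


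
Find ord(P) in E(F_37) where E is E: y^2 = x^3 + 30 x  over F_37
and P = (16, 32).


Compute successive multiples of P until we hit O:
  1P = (16, 32)
  2P = (12, 4)
  3P = (21, 7)
  4P = (25, 13)
  5P = (0, 0)
  6P = (25, 24)
  7P = (21, 30)
  8P = (12, 33)
  ... (continuing to 10P)
  10P = O

ord(P) = 10


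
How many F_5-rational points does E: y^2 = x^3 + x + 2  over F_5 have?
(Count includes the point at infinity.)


For each x in F_5, count y with y^2 = x^3 + 1 x + 2 mod 5:
  x = 1: RHS = 4, y in [2, 3]  -> 2 point(s)
  x = 4: RHS = 0, y in [0]  -> 1 point(s)
Affine points: 3. Add the point at infinity: total = 4.

#E(F_5) = 4


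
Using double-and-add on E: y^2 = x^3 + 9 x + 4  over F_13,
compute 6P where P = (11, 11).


k = 6 = 110_2 (binary, LSB first: 011)
Double-and-add from P = (11, 11):
  bit 0 = 0: acc unchanged = O
  bit 1 = 1: acc = O + (8, 9) = (8, 9)
  bit 2 = 1: acc = (8, 9) + (0, 11) = (1, 12)

6P = (1, 12)


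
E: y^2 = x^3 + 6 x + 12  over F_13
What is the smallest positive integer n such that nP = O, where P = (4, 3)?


Compute successive multiples of P until we hit O:
  1P = (4, 3)
  2P = (8, 0)
  3P = (4, 10)
  4P = O

ord(P) = 4


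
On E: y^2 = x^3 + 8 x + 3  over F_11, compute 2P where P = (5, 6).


Doubling: s = (3 x1^2 + a) / (2 y1)
s = (3*5^2 + 8) / (2*6) mod 11 = 6
x3 = s^2 - 2 x1 mod 11 = 6^2 - 2*5 = 4
y3 = s (x1 - x3) - y1 mod 11 = 6 * (5 - 4) - 6 = 0

2P = (4, 0)


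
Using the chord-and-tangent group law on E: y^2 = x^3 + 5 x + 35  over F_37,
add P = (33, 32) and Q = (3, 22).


P != Q, so use the chord formula.
s = (y2 - y1) / (x2 - x1) = (27) / (7) mod 37 = 25
x3 = s^2 - x1 - x2 mod 37 = 25^2 - 33 - 3 = 34
y3 = s (x1 - x3) - y1 mod 37 = 25 * (33 - 34) - 32 = 17

P + Q = (34, 17)


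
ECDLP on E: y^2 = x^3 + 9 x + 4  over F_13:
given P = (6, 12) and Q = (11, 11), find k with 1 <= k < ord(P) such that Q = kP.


Enumerate multiples of P until we hit Q = (11, 11):
  1P = (6, 12)
  2P = (1, 1)
  3P = (2, 2)
  4P = (8, 9)
  5P = (11, 2)
  6P = (0, 2)
  7P = (4, 0)
  8P = (0, 11)
  9P = (11, 11)
Match found at i = 9.

k = 9


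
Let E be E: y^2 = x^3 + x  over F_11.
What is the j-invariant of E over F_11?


Delta = -16(4 a^3 + 27 b^2) mod 11 = 2
-1728 * (4 a)^3 = -1728 * (4*1)^3 mod 11 = 2
j = 2 * 2^(-1) mod 11 = 1

j = 1 (mod 11)


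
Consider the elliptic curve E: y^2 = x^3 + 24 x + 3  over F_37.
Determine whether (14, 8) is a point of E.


Check whether y^2 = x^3 + 24 x + 3 (mod 37) for (x, y) = (14, 8).
LHS: y^2 = 8^2 mod 37 = 27
RHS: x^3 + 24 x + 3 = 14^3 + 24*14 + 3 mod 37 = 12
LHS != RHS

No, not on the curve


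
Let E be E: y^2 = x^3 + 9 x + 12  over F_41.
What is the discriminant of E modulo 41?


4 a^3 + 27 b^2 = 4*9^3 + 27*12^2 = 2916 + 3888 = 6804
Delta = -16 * (6804) = -108864
Delta mod 41 = 32

Delta = 32 (mod 41)


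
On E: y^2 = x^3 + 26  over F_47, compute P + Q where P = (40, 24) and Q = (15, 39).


P != Q, so use the chord formula.
s = (y2 - y1) / (x2 - x1) = (15) / (22) mod 47 = 37
x3 = s^2 - x1 - x2 mod 47 = 37^2 - 40 - 15 = 45
y3 = s (x1 - x3) - y1 mod 47 = 37 * (40 - 45) - 24 = 26

P + Q = (45, 26)


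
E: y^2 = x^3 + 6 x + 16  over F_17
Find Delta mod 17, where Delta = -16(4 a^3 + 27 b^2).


4 a^3 + 27 b^2 = 4*6^3 + 27*16^2 = 864 + 6912 = 7776
Delta = -16 * (7776) = -124416
Delta mod 17 = 7

Delta = 7 (mod 17)


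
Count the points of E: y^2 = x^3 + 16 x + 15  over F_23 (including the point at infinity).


For each x in F_23, count y with y^2 = x^3 + 16 x + 15 mod 23:
  x = 1: RHS = 9, y in [3, 20]  -> 2 point(s)
  x = 2: RHS = 9, y in [3, 20]  -> 2 point(s)
  x = 5: RHS = 13, y in [6, 17]  -> 2 point(s)
  x = 10: RHS = 2, y in [5, 18]  -> 2 point(s)
  x = 11: RHS = 4, y in [2, 21]  -> 2 point(s)
  x = 12: RHS = 3, y in [7, 16]  -> 2 point(s)
  x = 14: RHS = 16, y in [4, 19]  -> 2 point(s)
  x = 17: RHS = 2, y in [5, 18]  -> 2 point(s)
  x = 19: RHS = 2, y in [5, 18]  -> 2 point(s)
  x = 20: RHS = 9, y in [3, 20]  -> 2 point(s)
Affine points: 20. Add the point at infinity: total = 21.

#E(F_23) = 21


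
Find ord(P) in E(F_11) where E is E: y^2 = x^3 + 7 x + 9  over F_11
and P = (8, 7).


Compute successive multiples of P until we hit O:
  1P = (8, 7)
  2P = (0, 3)
  3P = (6, 5)
  4P = (9, 3)
  5P = (10, 1)
  6P = (2, 8)
  7P = (5, 9)
  8P = (7, 7)
  ... (continuing to 17P)
  17P = O

ord(P) = 17


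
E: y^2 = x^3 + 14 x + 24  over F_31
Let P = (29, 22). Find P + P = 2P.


Doubling: s = (3 x1^2 + a) / (2 y1)
s = (3*29^2 + 14) / (2*22) mod 31 = 2
x3 = s^2 - 2 x1 mod 31 = 2^2 - 2*29 = 8
y3 = s (x1 - x3) - y1 mod 31 = 2 * (29 - 8) - 22 = 20

2P = (8, 20)


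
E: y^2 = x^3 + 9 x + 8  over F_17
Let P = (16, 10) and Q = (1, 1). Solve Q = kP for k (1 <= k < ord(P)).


Enumerate multiples of P until we hit Q = (1, 1):
  1P = (16, 10)
  2P = (1, 16)
  3P = (9, 11)
  4P = (0, 12)
  5P = (5, 12)
  6P = (15, 13)
  7P = (12, 12)
  8P = (2, 0)
  9P = (12, 5)
  10P = (15, 4)
  11P = (5, 5)
  12P = (0, 5)
  13P = (9, 6)
  14P = (1, 1)
Match found at i = 14.

k = 14


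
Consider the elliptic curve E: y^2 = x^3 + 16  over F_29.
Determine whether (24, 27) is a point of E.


Check whether y^2 = x^3 + 0 x + 16 (mod 29) for (x, y) = (24, 27).
LHS: y^2 = 27^2 mod 29 = 4
RHS: x^3 + 0 x + 16 = 24^3 + 0*24 + 16 mod 29 = 7
LHS != RHS

No, not on the curve


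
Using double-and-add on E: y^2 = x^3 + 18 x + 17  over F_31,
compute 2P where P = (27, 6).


k = 2 = 10_2 (binary, LSB first: 01)
Double-and-add from P = (27, 6):
  bit 0 = 0: acc unchanged = O
  bit 1 = 1: acc = O + (15, 29) = (15, 29)

2P = (15, 29)


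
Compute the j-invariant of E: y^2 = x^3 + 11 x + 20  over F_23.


Delta = -16(4 a^3 + 27 b^2) mod 23 = 7
-1728 * (4 a)^3 = -1728 * (4*11)^3 mod 23 = 1
j = 1 * 7^(-1) mod 23 = 10

j = 10 (mod 23)


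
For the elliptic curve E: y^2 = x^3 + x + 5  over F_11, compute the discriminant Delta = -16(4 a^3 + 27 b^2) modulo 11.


4 a^3 + 27 b^2 = 4*1^3 + 27*5^2 = 4 + 675 = 679
Delta = -16 * (679) = -10864
Delta mod 11 = 4

Delta = 4 (mod 11)


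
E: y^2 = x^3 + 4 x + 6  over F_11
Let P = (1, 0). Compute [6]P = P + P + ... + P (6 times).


k = 6 = 110_2 (binary, LSB first: 011)
Double-and-add from P = (1, 0):
  bit 0 = 0: acc unchanged = O
  bit 1 = 1: acc = O + O = O
  bit 2 = 1: acc = O + O = O

6P = O


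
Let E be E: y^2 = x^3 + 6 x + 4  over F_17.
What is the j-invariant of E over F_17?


Delta = -16(4 a^3 + 27 b^2) mod 17 = 4
-1728 * (4 a)^3 = -1728 * (4*6)^3 mod 17 = 1
j = 1 * 4^(-1) mod 17 = 13

j = 13 (mod 17)


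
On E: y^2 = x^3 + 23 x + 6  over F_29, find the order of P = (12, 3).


Compute successive multiples of P until we hit O:
  1P = (12, 3)
  2P = (0, 8)
  3P = (21, 8)
  4P = (16, 27)
  5P = (8, 21)
  6P = (22, 13)
  7P = (25, 13)
  8P = (1, 1)
  ... (continuing to 22P)
  22P = O

ord(P) = 22


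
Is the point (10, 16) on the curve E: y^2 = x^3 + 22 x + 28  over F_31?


Check whether y^2 = x^3 + 22 x + 28 (mod 31) for (x, y) = (10, 16).
LHS: y^2 = 16^2 mod 31 = 8
RHS: x^3 + 22 x + 28 = 10^3 + 22*10 + 28 mod 31 = 8
LHS = RHS

Yes, on the curve


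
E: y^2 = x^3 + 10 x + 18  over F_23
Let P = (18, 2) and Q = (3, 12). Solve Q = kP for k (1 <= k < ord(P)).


Enumerate multiples of P until we hit Q = (3, 12):
  1P = (18, 2)
  2P = (3, 12)
Match found at i = 2.

k = 2


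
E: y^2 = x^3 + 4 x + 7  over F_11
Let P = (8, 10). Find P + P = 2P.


Doubling: s = (3 x1^2 + a) / (2 y1)
s = (3*8^2 + 4) / (2*10) mod 11 = 1
x3 = s^2 - 2 x1 mod 11 = 1^2 - 2*8 = 7
y3 = s (x1 - x3) - y1 mod 11 = 1 * (8 - 7) - 10 = 2

2P = (7, 2)


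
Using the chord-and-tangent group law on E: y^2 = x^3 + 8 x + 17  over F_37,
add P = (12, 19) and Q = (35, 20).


P != Q, so use the chord formula.
s = (y2 - y1) / (x2 - x1) = (1) / (23) mod 37 = 29
x3 = s^2 - x1 - x2 mod 37 = 29^2 - 12 - 35 = 17
y3 = s (x1 - x3) - y1 mod 37 = 29 * (12 - 17) - 19 = 21

P + Q = (17, 21)


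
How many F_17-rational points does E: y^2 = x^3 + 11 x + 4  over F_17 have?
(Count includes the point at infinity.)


For each x in F_17, count y with y^2 = x^3 + 11 x + 4 mod 17:
  x = 0: RHS = 4, y in [2, 15]  -> 2 point(s)
  x = 1: RHS = 16, y in [4, 13]  -> 2 point(s)
  x = 2: RHS = 0, y in [0]  -> 1 point(s)
  x = 3: RHS = 13, y in [8, 9]  -> 2 point(s)
  x = 7: RHS = 16, y in [4, 13]  -> 2 point(s)
  x = 8: RHS = 9, y in [3, 14]  -> 2 point(s)
  x = 9: RHS = 16, y in [4, 13]  -> 2 point(s)
  x = 10: RHS = 9, y in [3, 14]  -> 2 point(s)
  x = 13: RHS = 15, y in [7, 10]  -> 2 point(s)
  x = 15: RHS = 8, y in [5, 12]  -> 2 point(s)
  x = 16: RHS = 9, y in [3, 14]  -> 2 point(s)
Affine points: 21. Add the point at infinity: total = 22.

#E(F_17) = 22


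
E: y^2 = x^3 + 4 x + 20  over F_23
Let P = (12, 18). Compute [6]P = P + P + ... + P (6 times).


k = 6 = 110_2 (binary, LSB first: 011)
Double-and-add from P = (12, 18):
  bit 0 = 0: acc unchanged = O
  bit 1 = 1: acc = O + (2, 6) = (2, 6)
  bit 2 = 1: acc = (2, 6) + (8, 9) = (19, 20)

6P = (19, 20)


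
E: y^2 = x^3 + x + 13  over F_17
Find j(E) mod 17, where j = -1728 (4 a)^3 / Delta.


Delta = -16(4 a^3 + 27 b^2) mod 17 = 11
-1728 * (4 a)^3 = -1728 * (4*1)^3 mod 17 = 10
j = 10 * 11^(-1) mod 17 = 4

j = 4 (mod 17)


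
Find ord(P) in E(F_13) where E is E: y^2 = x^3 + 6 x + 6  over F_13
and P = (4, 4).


Compute successive multiples of P until we hit O:
  1P = (4, 4)
  2P = (1, 0)
  3P = (4, 9)
  4P = O

ord(P) = 4


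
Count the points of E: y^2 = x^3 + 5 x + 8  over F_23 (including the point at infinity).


For each x in F_23, count y with y^2 = x^3 + 5 x + 8 mod 23:
  x = 0: RHS = 8, y in [10, 13]  -> 2 point(s)
  x = 2: RHS = 3, y in [7, 16]  -> 2 point(s)
  x = 3: RHS = 4, y in [2, 21]  -> 2 point(s)
  x = 4: RHS = 0, y in [0]  -> 1 point(s)
  x = 6: RHS = 1, y in [1, 22]  -> 2 point(s)
  x = 7: RHS = 18, y in [8, 15]  -> 2 point(s)
  x = 8: RHS = 8, y in [10, 13]  -> 2 point(s)
  x = 9: RHS = 0, y in [0]  -> 1 point(s)
  x = 10: RHS = 0, y in [0]  -> 1 point(s)
  x = 12: RHS = 2, y in [5, 18]  -> 2 point(s)
  x = 13: RHS = 16, y in [4, 19]  -> 2 point(s)
  x = 14: RHS = 16, y in [4, 19]  -> 2 point(s)
  x = 15: RHS = 8, y in [10, 13]  -> 2 point(s)
  x = 19: RHS = 16, y in [4, 19]  -> 2 point(s)
  x = 20: RHS = 12, y in [9, 14]  -> 2 point(s)
  x = 21: RHS = 13, y in [6, 17]  -> 2 point(s)
  x = 22: RHS = 2, y in [5, 18]  -> 2 point(s)
Affine points: 31. Add the point at infinity: total = 32.

#E(F_23) = 32


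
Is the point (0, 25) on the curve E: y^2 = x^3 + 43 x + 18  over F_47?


Check whether y^2 = x^3 + 43 x + 18 (mod 47) for (x, y) = (0, 25).
LHS: y^2 = 25^2 mod 47 = 14
RHS: x^3 + 43 x + 18 = 0^3 + 43*0 + 18 mod 47 = 18
LHS != RHS

No, not on the curve


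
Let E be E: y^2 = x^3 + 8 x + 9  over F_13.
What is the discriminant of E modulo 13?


4 a^3 + 27 b^2 = 4*8^3 + 27*9^2 = 2048 + 2187 = 4235
Delta = -16 * (4235) = -67760
Delta mod 13 = 9

Delta = 9 (mod 13)


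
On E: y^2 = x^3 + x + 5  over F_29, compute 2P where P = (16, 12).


Doubling: s = (3 x1^2 + a) / (2 y1)
s = (3*16^2 + 1) / (2*12) mod 29 = 26
x3 = s^2 - 2 x1 mod 29 = 26^2 - 2*16 = 6
y3 = s (x1 - x3) - y1 mod 29 = 26 * (16 - 6) - 12 = 16

2P = (6, 16)


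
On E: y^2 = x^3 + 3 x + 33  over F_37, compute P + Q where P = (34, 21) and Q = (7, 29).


P != Q, so use the chord formula.
s = (y2 - y1) / (x2 - x1) = (8) / (10) mod 37 = 23
x3 = s^2 - x1 - x2 mod 37 = 23^2 - 34 - 7 = 7
y3 = s (x1 - x3) - y1 mod 37 = 23 * (34 - 7) - 21 = 8

P + Q = (7, 8)


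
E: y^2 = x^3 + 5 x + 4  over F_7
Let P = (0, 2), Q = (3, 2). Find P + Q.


P != Q, so use the chord formula.
s = (y2 - y1) / (x2 - x1) = (0) / (3) mod 7 = 0
x3 = s^2 - x1 - x2 mod 7 = 0^2 - 0 - 3 = 4
y3 = s (x1 - x3) - y1 mod 7 = 0 * (0 - 4) - 2 = 5

P + Q = (4, 5)


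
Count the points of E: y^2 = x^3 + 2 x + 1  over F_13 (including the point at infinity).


For each x in F_13, count y with y^2 = x^3 + 2 x + 1 mod 13:
  x = 0: RHS = 1, y in [1, 12]  -> 2 point(s)
  x = 1: RHS = 4, y in [2, 11]  -> 2 point(s)
  x = 2: RHS = 0, y in [0]  -> 1 point(s)
  x = 8: RHS = 9, y in [3, 10]  -> 2 point(s)
Affine points: 7. Add the point at infinity: total = 8.

#E(F_13) = 8


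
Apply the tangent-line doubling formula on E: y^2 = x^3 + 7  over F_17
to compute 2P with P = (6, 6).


Doubling: s = (3 x1^2 + a) / (2 y1)
s = (3*6^2 + 0) / (2*6) mod 17 = 9
x3 = s^2 - 2 x1 mod 17 = 9^2 - 2*6 = 1
y3 = s (x1 - x3) - y1 mod 17 = 9 * (6 - 1) - 6 = 5

2P = (1, 5)


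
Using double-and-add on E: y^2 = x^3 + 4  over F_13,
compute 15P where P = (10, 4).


k = 15 = 1111_2 (binary, LSB first: 1111)
Double-and-add from P = (10, 4):
  bit 0 = 1: acc = O + (10, 4) = (10, 4)
  bit 1 = 1: acc = (10, 4) + (5, 8) = (8, 10)
  bit 2 = 1: acc = (8, 10) + (4, 4) = (0, 2)
  bit 3 = 1: acc = (0, 2) + (2, 8) = (7, 3)

15P = (7, 3)


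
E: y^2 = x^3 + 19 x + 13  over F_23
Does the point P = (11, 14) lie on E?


Check whether y^2 = x^3 + 19 x + 13 (mod 23) for (x, y) = (11, 14).
LHS: y^2 = 14^2 mod 23 = 12
RHS: x^3 + 19 x + 13 = 11^3 + 19*11 + 13 mod 23 = 12
LHS = RHS

Yes, on the curve


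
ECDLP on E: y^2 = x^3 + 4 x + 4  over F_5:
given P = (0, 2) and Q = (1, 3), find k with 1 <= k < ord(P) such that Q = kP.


Enumerate multiples of P until we hit Q = (1, 3):
  1P = (0, 2)
  2P = (1, 2)
  3P = (4, 3)
  4P = (2, 0)
  5P = (4, 2)
  6P = (1, 3)
Match found at i = 6.

k = 6


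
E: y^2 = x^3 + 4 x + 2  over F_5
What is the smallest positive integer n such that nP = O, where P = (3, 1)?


Compute successive multiples of P until we hit O:
  1P = (3, 1)
  2P = (3, 4)
  3P = O

ord(P) = 3


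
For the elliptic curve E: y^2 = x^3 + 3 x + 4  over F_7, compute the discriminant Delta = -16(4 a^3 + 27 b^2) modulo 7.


4 a^3 + 27 b^2 = 4*3^3 + 27*4^2 = 108 + 432 = 540
Delta = -16 * (540) = -8640
Delta mod 7 = 5

Delta = 5 (mod 7)


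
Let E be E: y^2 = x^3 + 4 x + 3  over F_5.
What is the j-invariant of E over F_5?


Delta = -16(4 a^3 + 27 b^2) mod 5 = 1
-1728 * (4 a)^3 = -1728 * (4*4)^3 mod 5 = 2
j = 2 * 1^(-1) mod 5 = 2

j = 2 (mod 5)


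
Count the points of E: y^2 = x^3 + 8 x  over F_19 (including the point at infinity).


For each x in F_19, count y with y^2 = x^3 + 8 x + 0 mod 19:
  x = 0: RHS = 0, y in [0]  -> 1 point(s)
  x = 1: RHS = 9, y in [3, 16]  -> 2 point(s)
  x = 2: RHS = 5, y in [9, 10]  -> 2 point(s)
  x = 4: RHS = 1, y in [1, 18]  -> 2 point(s)
  x = 6: RHS = 17, y in [6, 13]  -> 2 point(s)
  x = 7: RHS = 0, y in [0]  -> 1 point(s)
  x = 8: RHS = 6, y in [5, 14]  -> 2 point(s)
  x = 10: RHS = 16, y in [4, 15]  -> 2 point(s)
  x = 12: RHS = 0, y in [0]  -> 1 point(s)
  x = 14: RHS = 6, y in [5, 14]  -> 2 point(s)
  x = 16: RHS = 6, y in [5, 14]  -> 2 point(s)
Affine points: 19. Add the point at infinity: total = 20.

#E(F_19) = 20


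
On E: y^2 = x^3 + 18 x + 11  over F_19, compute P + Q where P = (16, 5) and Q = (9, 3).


P != Q, so use the chord formula.
s = (y2 - y1) / (x2 - x1) = (17) / (12) mod 19 = 3
x3 = s^2 - x1 - x2 mod 19 = 3^2 - 16 - 9 = 3
y3 = s (x1 - x3) - y1 mod 19 = 3 * (16 - 3) - 5 = 15

P + Q = (3, 15)


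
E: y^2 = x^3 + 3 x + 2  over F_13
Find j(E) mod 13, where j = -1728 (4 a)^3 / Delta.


Delta = -16(4 a^3 + 27 b^2) mod 13 = 2
-1728 * (4 a)^3 = -1728 * (4*3)^3 mod 13 = 12
j = 12 * 2^(-1) mod 13 = 6

j = 6 (mod 13)


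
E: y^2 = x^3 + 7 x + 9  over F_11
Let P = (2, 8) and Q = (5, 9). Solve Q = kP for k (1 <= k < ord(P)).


Enumerate multiples of P until we hit Q = (5, 9):
  1P = (2, 8)
  2P = (10, 10)
  3P = (8, 7)
  4P = (5, 9)
Match found at i = 4.

k = 4


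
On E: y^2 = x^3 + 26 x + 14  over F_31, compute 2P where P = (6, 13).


Doubling: s = (3 x1^2 + a) / (2 y1)
s = (3*6^2 + 26) / (2*13) mod 31 = 29
x3 = s^2 - 2 x1 mod 31 = 29^2 - 2*6 = 23
y3 = s (x1 - x3) - y1 mod 31 = 29 * (6 - 23) - 13 = 21

2P = (23, 21)


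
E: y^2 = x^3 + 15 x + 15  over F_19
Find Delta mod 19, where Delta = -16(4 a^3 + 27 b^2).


4 a^3 + 27 b^2 = 4*15^3 + 27*15^2 = 13500 + 6075 = 19575
Delta = -16 * (19575) = -313200
Delta mod 19 = 15

Delta = 15 (mod 19)


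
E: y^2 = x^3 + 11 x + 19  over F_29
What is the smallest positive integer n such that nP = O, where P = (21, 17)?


Compute successive multiples of P until we hit O:
  1P = (21, 17)
  2P = (16, 12)
  3P = (22, 11)
  4P = (22, 18)
  5P = (16, 17)
  6P = (21, 12)
  7P = O

ord(P) = 7


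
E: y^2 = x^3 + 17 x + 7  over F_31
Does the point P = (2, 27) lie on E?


Check whether y^2 = x^3 + 17 x + 7 (mod 31) for (x, y) = (2, 27).
LHS: y^2 = 27^2 mod 31 = 16
RHS: x^3 + 17 x + 7 = 2^3 + 17*2 + 7 mod 31 = 18
LHS != RHS

No, not on the curve


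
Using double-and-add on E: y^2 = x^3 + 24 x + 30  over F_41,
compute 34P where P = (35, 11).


k = 34 = 100010_2 (binary, LSB first: 010001)
Double-and-add from P = (35, 11):
  bit 0 = 0: acc unchanged = O
  bit 1 = 1: acc = O + (7, 34) = (7, 34)
  bit 2 = 0: acc unchanged = (7, 34)
  bit 3 = 0: acc unchanged = (7, 34)
  bit 4 = 0: acc unchanged = (7, 34)
  bit 5 = 1: acc = (7, 34) + (20, 33) = (6, 29)

34P = (6, 29)


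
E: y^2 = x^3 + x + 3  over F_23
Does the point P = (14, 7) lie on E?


Check whether y^2 = x^3 + 1 x + 3 (mod 23) for (x, y) = (14, 7).
LHS: y^2 = 7^2 mod 23 = 3
RHS: x^3 + 1 x + 3 = 14^3 + 1*14 + 3 mod 23 = 1
LHS != RHS

No, not on the curve


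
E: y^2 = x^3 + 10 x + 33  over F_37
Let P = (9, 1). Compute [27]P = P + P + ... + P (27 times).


k = 27 = 11011_2 (binary, LSB first: 11011)
Double-and-add from P = (9, 1):
  bit 0 = 1: acc = O + (9, 1) = (9, 1)
  bit 1 = 1: acc = (9, 1) + (28, 19) = (1, 28)
  bit 2 = 0: acc unchanged = (1, 28)
  bit 3 = 1: acc = (1, 28) + (31, 4) = (16, 21)
  bit 4 = 1: acc = (16, 21) + (33, 22) = (9, 36)

27P = (9, 36)


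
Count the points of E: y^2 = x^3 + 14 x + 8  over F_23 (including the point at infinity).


For each x in F_23, count y with y^2 = x^3 + 14 x + 8 mod 23:
  x = 0: RHS = 8, y in [10, 13]  -> 2 point(s)
  x = 1: RHS = 0, y in [0]  -> 1 point(s)
  x = 3: RHS = 8, y in [10, 13]  -> 2 point(s)
  x = 4: RHS = 13, y in [6, 17]  -> 2 point(s)
  x = 6: RHS = 9, y in [3, 20]  -> 2 point(s)
  x = 7: RHS = 12, y in [9, 14]  -> 2 point(s)
  x = 9: RHS = 12, y in [9, 14]  -> 2 point(s)
  x = 12: RHS = 18, y in [8, 15]  -> 2 point(s)
  x = 13: RHS = 18, y in [8, 15]  -> 2 point(s)
  x = 14: RHS = 4, y in [2, 21]  -> 2 point(s)
  x = 16: RHS = 4, y in [2, 21]  -> 2 point(s)
  x = 19: RHS = 3, y in [7, 16]  -> 2 point(s)
  x = 20: RHS = 8, y in [10, 13]  -> 2 point(s)
  x = 21: RHS = 18, y in [8, 15]  -> 2 point(s)
  x = 22: RHS = 16, y in [4, 19]  -> 2 point(s)
Affine points: 29. Add the point at infinity: total = 30.

#E(F_23) = 30


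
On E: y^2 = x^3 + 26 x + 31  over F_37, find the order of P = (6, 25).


Compute successive multiples of P until we hit O:
  1P = (6, 25)
  2P = (22, 15)
  3P = (25, 10)
  4P = (18, 2)
  5P = (1, 24)
  6P = (33, 14)
  7P = (24, 7)
  8P = (8, 14)
  ... (continuing to 20P)
  20P = O

ord(P) = 20


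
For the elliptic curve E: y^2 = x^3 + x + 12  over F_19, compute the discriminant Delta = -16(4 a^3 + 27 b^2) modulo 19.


4 a^3 + 27 b^2 = 4*1^3 + 27*12^2 = 4 + 3888 = 3892
Delta = -16 * (3892) = -62272
Delta mod 19 = 10

Delta = 10 (mod 19)


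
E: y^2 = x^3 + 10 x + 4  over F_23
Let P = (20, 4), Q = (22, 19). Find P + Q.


P != Q, so use the chord formula.
s = (y2 - y1) / (x2 - x1) = (15) / (2) mod 23 = 19
x3 = s^2 - x1 - x2 mod 23 = 19^2 - 20 - 22 = 20
y3 = s (x1 - x3) - y1 mod 23 = 19 * (20 - 20) - 4 = 19

P + Q = (20, 19)


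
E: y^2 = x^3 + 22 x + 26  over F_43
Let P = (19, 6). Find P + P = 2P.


Doubling: s = (3 x1^2 + a) / (2 y1)
s = (3*19^2 + 22) / (2*6) mod 43 = 24
x3 = s^2 - 2 x1 mod 43 = 24^2 - 2*19 = 22
y3 = s (x1 - x3) - y1 mod 43 = 24 * (19 - 22) - 6 = 8

2P = (22, 8)


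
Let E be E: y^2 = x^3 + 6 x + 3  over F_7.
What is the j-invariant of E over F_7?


Delta = -16(4 a^3 + 27 b^2) mod 7 = 5
-1728 * (4 a)^3 = -1728 * (4*6)^3 mod 7 = 6
j = 6 * 5^(-1) mod 7 = 4

j = 4 (mod 7)


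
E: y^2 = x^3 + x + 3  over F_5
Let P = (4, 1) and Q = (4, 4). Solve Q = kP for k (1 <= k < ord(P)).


Enumerate multiples of P until we hit Q = (4, 4):
  1P = (4, 1)
  2P = (1, 0)
  3P = (4, 4)
Match found at i = 3.

k = 3


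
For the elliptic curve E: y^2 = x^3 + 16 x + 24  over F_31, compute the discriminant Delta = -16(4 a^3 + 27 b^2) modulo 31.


4 a^3 + 27 b^2 = 4*16^3 + 27*24^2 = 16384 + 15552 = 31936
Delta = -16 * (31936) = -510976
Delta mod 31 = 28

Delta = 28 (mod 31)


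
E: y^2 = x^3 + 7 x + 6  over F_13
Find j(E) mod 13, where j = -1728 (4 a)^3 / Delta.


Delta = -16(4 a^3 + 27 b^2) mod 13 = 1
-1728 * (4 a)^3 = -1728 * (4*7)^3 mod 13 = 8
j = 8 * 1^(-1) mod 13 = 8

j = 8 (mod 13)


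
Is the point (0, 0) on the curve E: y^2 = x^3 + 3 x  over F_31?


Check whether y^2 = x^3 + 3 x + 0 (mod 31) for (x, y) = (0, 0).
LHS: y^2 = 0^2 mod 31 = 0
RHS: x^3 + 3 x + 0 = 0^3 + 3*0 + 0 mod 31 = 0
LHS = RHS

Yes, on the curve


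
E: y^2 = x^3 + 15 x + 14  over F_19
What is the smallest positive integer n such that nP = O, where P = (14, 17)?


Compute successive multiples of P until we hit O:
  1P = (14, 17)
  2P = (8, 0)
  3P = (14, 2)
  4P = O

ord(P) = 4


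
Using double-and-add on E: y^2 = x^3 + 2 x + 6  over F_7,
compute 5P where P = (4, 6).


k = 5 = 101_2 (binary, LSB first: 101)
Double-and-add from P = (4, 6):
  bit 0 = 1: acc = O + (4, 6) = (4, 6)
  bit 1 = 0: acc unchanged = (4, 6)
  bit 2 = 1: acc = (4, 6) + (2, 2) = (5, 6)

5P = (5, 6)


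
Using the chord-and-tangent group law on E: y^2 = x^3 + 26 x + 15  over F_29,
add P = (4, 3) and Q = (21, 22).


P != Q, so use the chord formula.
s = (y2 - y1) / (x2 - x1) = (19) / (17) mod 29 = 25
x3 = s^2 - x1 - x2 mod 29 = 25^2 - 4 - 21 = 20
y3 = s (x1 - x3) - y1 mod 29 = 25 * (4 - 20) - 3 = 3

P + Q = (20, 3)


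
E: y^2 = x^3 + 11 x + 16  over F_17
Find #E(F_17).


For each x in F_17, count y with y^2 = x^3 + 11 x + 16 mod 17:
  x = 0: RHS = 16, y in [4, 13]  -> 2 point(s)
  x = 3: RHS = 8, y in [5, 12]  -> 2 point(s)
  x = 5: RHS = 9, y in [3, 14]  -> 2 point(s)
  x = 6: RHS = 9, y in [3, 14]  -> 2 point(s)
  x = 8: RHS = 4, y in [2, 15]  -> 2 point(s)
  x = 10: RHS = 4, y in [2, 15]  -> 2 point(s)
  x = 16: RHS = 4, y in [2, 15]  -> 2 point(s)
Affine points: 14. Add the point at infinity: total = 15.

#E(F_17) = 15


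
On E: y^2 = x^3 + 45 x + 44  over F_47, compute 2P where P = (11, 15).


Doubling: s = (3 x1^2 + a) / (2 y1)
s = (3*11^2 + 45) / (2*15) mod 47 = 23
x3 = s^2 - 2 x1 mod 47 = 23^2 - 2*11 = 37
y3 = s (x1 - x3) - y1 mod 47 = 23 * (11 - 37) - 15 = 45

2P = (37, 45)


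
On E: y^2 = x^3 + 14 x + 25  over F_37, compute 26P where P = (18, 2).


k = 26 = 11010_2 (binary, LSB first: 01011)
Double-and-add from P = (18, 2):
  bit 0 = 0: acc unchanged = O
  bit 1 = 1: acc = O + (0, 32) = (0, 32)
  bit 2 = 0: acc unchanged = (0, 32)
  bit 3 = 1: acc = (0, 32) + (12, 21) = (4, 21)
  bit 4 = 1: acc = (4, 21) + (25, 33) = (34, 20)

26P = (34, 20)
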